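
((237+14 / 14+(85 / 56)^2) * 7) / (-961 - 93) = -44329 / 27776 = -1.60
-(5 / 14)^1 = -5 / 14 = -0.36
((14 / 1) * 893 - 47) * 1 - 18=12437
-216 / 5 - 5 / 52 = -11257 / 260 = -43.30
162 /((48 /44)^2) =1089 /8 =136.12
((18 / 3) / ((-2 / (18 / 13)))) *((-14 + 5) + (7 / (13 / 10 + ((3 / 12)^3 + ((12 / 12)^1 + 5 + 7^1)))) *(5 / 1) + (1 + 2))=97716 / 6617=14.77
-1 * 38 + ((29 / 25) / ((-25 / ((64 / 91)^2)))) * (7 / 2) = -28155642 / 739375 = -38.08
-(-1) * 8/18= 4/9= 0.44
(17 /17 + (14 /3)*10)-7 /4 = 551 /12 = 45.92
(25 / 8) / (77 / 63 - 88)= -225 / 6248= -0.04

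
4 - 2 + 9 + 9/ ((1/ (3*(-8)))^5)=-71663605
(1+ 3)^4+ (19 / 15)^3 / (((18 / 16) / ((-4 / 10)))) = 38770256 / 151875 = 255.28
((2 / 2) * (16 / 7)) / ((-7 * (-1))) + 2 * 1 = 114 / 49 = 2.33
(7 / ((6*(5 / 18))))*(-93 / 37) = -1953 / 185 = -10.56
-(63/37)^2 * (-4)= 15876/1369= 11.60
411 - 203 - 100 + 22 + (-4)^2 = 146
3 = 3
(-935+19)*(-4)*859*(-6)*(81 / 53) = -1529624736 / 53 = -28860844.08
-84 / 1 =-84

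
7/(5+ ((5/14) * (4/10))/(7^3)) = 16807/12006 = 1.40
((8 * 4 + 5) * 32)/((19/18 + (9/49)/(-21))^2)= 45132038784/41770369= 1080.48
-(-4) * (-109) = -436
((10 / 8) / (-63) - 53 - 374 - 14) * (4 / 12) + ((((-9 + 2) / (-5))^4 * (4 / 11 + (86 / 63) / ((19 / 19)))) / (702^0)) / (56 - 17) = -3307121261 / 22522500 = -146.84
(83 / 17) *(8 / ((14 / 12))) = 3984 / 119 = 33.48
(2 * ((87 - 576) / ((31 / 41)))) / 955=-40098 / 29605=-1.35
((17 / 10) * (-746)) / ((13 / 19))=-120479 / 65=-1853.52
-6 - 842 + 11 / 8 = -6773 / 8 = -846.62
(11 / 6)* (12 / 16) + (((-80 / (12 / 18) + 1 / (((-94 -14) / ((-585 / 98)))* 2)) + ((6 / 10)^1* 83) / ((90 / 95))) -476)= -542.03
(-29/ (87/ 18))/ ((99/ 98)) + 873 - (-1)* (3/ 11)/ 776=22203697/ 25608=867.06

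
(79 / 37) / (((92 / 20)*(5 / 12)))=948 / 851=1.11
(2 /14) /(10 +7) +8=8.01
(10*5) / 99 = 50 / 99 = 0.51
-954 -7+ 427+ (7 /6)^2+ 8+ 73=-16259 /36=-451.64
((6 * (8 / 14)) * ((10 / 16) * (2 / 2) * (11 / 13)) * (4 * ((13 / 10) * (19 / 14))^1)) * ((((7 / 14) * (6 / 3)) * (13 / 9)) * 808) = 2195336 / 147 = 14934.26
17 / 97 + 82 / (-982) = 4370 / 47627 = 0.09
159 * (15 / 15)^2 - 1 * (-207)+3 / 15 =1831 / 5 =366.20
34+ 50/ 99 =3416/ 99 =34.51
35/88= 0.40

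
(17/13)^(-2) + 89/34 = 1851/578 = 3.20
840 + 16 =856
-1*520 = -520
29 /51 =0.57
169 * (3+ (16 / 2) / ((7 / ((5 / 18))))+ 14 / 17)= 749515 / 1071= 699.83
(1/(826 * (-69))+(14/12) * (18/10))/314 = 149608/22370145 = 0.01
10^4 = 10000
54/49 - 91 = -89.90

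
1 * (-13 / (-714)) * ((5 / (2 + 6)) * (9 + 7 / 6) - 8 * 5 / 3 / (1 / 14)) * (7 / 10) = -7501 / 3264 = -2.30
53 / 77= 0.69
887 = 887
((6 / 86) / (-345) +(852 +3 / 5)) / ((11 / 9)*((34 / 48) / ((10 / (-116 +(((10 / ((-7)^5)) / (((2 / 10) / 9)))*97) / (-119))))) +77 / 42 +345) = 107140461435504 / 42322456445149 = 2.53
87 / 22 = 3.95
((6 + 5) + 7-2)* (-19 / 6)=-152 / 3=-50.67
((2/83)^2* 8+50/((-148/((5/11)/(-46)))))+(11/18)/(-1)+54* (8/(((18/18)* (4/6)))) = 1502974207271/2321565444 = 647.40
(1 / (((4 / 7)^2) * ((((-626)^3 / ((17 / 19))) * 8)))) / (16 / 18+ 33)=-7497 / 181964391541760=-0.00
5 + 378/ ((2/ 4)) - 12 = 749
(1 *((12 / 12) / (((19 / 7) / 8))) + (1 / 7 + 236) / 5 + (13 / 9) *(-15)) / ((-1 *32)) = -14219 / 15960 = -0.89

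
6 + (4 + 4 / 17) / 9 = 110 / 17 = 6.47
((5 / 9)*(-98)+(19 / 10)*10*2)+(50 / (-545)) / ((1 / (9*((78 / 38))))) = -338098 / 18639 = -18.14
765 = 765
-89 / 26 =-3.42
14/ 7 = 2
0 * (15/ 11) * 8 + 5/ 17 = 5/ 17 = 0.29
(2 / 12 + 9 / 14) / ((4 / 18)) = 3.64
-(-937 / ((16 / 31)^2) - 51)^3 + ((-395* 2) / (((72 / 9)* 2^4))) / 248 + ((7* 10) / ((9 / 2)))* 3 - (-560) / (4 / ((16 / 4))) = 70896884446600089461 / 1560281088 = 45438533474.42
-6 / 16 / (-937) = 3 / 7496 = 0.00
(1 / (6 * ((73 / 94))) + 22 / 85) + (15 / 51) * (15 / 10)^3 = 218329 / 148920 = 1.47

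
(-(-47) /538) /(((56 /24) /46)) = 3243 /1883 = 1.72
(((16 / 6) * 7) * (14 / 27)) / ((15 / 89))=69776 / 1215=57.43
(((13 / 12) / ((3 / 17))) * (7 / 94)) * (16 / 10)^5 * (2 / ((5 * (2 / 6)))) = 12673024 / 2203125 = 5.75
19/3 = 6.33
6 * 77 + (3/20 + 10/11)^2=22415089/48400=463.12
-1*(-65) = 65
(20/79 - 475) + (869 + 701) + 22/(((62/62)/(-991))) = -1635833/79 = -20706.75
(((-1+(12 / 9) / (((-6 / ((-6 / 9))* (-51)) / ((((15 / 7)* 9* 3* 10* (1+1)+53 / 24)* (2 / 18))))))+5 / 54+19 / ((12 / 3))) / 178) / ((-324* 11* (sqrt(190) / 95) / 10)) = -18053215* sqrt(190) / 660409684704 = -0.00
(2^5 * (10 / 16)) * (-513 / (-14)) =5130 / 7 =732.86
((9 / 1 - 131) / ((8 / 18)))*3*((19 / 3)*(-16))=83448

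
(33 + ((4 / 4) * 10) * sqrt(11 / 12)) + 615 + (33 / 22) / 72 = 5 * sqrt(33) / 3 + 31105 / 48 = 657.60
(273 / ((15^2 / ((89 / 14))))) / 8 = 1157 / 1200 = 0.96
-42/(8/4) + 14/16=-20.12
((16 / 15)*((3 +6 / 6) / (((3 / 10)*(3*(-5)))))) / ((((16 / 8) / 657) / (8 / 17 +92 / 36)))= -2163136 / 2295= -942.54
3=3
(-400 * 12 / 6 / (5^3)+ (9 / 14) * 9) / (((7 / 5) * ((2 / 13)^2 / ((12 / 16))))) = -21801 / 1568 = -13.90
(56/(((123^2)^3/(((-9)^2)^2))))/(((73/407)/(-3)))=-615384/346757609593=-0.00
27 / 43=0.63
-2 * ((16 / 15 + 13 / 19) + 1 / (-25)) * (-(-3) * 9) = -43884 / 475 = -92.39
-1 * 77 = -77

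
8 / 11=0.73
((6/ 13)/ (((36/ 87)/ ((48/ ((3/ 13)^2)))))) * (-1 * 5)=-15080/ 3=-5026.67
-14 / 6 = -7 / 3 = -2.33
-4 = -4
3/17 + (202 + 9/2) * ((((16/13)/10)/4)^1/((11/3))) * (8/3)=58313/12155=4.80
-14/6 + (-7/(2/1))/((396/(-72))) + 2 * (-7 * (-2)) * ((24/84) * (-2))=-584/33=-17.70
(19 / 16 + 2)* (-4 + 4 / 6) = -85 / 8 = -10.62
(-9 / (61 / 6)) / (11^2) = -54 / 7381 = -0.01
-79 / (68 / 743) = -58697 / 68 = -863.19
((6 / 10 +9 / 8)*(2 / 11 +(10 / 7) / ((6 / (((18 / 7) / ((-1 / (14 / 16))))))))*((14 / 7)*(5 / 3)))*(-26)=32591 / 616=52.91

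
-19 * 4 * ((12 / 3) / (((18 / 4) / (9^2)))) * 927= -5072544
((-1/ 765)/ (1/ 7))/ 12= -7/ 9180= -0.00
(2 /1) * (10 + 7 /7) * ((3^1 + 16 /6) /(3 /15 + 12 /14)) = 13090 /111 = 117.93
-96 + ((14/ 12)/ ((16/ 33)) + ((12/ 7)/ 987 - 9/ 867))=-1993557261/ 21298144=-93.60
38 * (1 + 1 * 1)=76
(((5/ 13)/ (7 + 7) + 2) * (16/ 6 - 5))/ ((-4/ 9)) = 1107/ 104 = 10.64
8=8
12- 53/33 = 343/33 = 10.39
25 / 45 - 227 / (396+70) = 287 / 4194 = 0.07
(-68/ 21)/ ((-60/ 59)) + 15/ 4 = 8737/ 1260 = 6.93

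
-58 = -58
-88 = -88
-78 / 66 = -13 / 11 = -1.18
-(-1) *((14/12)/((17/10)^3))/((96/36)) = 875/9826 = 0.09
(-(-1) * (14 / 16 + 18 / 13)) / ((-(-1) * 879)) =235 / 91416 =0.00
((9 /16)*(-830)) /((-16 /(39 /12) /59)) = 2864745 /512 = 5595.21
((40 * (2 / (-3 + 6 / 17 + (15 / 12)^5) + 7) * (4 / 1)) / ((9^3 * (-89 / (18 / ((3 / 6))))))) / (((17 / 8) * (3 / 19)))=-1636852736 / 518031531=-3.16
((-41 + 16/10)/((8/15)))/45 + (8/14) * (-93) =-46019/840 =-54.78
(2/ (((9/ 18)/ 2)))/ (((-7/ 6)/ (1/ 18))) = -8/ 21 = -0.38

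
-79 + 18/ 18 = -78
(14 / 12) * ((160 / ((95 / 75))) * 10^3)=2800000 / 19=147368.42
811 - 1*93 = 718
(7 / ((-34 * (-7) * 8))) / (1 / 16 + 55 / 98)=49 / 8313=0.01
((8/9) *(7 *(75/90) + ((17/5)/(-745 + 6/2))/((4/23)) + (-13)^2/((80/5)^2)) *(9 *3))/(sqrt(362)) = 9213349 *sqrt(362)/21488320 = 8.16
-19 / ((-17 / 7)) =133 / 17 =7.82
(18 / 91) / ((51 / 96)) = 576 / 1547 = 0.37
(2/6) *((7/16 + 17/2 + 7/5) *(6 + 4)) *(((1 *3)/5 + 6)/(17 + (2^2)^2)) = 6.89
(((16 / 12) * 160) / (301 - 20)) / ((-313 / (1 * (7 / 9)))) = -4480 / 2374731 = -0.00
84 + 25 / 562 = 47233 / 562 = 84.04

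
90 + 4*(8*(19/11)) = 1598/11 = 145.27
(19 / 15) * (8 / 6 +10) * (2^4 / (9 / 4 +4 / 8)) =41344 / 495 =83.52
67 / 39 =1.72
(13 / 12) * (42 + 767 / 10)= 15431 / 120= 128.59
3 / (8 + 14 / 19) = 57 / 166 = 0.34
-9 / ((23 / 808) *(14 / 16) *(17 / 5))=-290880 / 2737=-106.28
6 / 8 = 3 / 4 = 0.75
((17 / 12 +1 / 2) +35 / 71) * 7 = 14371 / 852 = 16.87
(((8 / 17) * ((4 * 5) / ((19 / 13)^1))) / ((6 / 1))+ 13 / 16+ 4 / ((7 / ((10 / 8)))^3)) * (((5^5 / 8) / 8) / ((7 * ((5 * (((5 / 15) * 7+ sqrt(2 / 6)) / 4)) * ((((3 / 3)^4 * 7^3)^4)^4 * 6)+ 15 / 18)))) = 5179338456970620989568199307580692404948614833125 / 234587480851548142708387248260132443325531184631748326534805815858870060252669732458295328 - 616331106916239779802248980493924246438818125 * sqrt(3) / 195408147314908906879123072269997870325307109230944045426743703339333661185064333576256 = 0.00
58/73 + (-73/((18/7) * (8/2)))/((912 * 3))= 11388233/14380416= 0.79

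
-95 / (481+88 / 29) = -2755 / 14037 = -0.20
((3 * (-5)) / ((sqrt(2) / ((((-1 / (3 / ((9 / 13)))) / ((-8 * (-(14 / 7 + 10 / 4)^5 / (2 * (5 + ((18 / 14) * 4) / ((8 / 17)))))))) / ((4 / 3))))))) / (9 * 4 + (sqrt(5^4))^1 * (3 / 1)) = 1115 * sqrt(2) / 44181774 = 0.00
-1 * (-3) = 3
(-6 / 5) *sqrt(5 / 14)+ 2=1.28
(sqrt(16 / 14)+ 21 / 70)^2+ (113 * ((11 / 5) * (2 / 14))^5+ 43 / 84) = 6 * sqrt(14) / 35+ 329510789 / 157565625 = 2.73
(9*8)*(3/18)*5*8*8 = 3840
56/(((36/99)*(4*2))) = 19.25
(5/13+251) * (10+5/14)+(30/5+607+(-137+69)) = 286525/91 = 3148.63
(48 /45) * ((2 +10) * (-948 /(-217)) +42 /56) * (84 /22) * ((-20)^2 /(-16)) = -5414.08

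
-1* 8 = -8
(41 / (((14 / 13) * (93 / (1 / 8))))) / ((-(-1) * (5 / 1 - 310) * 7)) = -533 / 22238160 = -0.00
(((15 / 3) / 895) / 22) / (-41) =-0.00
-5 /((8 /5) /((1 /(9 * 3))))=-25 /216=-0.12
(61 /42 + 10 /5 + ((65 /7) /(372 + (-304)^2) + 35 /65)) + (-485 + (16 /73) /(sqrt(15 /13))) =-12184500079 /25331124 + 16 * sqrt(195) /1095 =-480.81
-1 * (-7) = 7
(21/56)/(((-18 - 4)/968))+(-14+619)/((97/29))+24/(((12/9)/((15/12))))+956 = 110859/97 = 1142.88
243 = 243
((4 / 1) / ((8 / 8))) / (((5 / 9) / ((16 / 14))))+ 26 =34.23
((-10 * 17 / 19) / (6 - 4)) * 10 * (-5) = 4250 / 19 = 223.68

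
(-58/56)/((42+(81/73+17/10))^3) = -2820373250/245007570090017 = -0.00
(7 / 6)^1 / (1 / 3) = 7 / 2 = 3.50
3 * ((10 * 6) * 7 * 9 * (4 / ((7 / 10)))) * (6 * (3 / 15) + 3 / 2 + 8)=693360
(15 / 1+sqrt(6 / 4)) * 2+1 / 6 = sqrt(6)+181 / 6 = 32.62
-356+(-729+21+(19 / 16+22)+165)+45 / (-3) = -890.81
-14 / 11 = -1.27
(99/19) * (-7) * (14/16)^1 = -31.91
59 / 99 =0.60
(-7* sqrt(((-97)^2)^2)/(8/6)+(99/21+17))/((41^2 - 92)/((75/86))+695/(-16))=-414754500/14940373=-27.76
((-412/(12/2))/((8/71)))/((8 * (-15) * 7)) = 7313/10080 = 0.73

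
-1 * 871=-871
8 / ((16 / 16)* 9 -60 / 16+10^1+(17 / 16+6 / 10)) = 640 / 1353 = 0.47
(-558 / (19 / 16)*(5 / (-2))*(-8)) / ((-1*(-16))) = -11160 / 19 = -587.37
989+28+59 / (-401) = 407758 / 401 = 1016.85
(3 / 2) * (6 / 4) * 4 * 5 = 45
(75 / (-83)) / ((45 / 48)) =-80 / 83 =-0.96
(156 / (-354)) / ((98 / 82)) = -1066 / 2891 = -0.37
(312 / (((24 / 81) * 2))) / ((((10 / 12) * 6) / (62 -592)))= -55809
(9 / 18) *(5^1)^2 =25 / 2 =12.50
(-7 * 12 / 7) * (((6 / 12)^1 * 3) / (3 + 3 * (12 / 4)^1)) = -3 / 2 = -1.50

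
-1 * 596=-596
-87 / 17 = -5.12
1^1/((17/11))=11/17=0.65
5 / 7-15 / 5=-16 / 7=-2.29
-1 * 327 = -327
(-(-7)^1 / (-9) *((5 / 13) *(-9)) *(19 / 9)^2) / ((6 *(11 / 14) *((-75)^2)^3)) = 17689 / 1236915087890625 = 0.00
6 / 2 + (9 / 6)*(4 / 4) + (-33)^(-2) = 9803 / 2178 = 4.50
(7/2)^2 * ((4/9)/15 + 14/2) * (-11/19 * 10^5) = -2557555000/513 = -4985487.33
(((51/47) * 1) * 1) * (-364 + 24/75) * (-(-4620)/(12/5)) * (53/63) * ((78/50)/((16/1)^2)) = -292860139/75200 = -3894.42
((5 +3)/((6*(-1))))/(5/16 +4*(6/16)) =-64/87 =-0.74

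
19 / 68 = 0.28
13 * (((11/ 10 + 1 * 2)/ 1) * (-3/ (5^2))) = -1209/ 250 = -4.84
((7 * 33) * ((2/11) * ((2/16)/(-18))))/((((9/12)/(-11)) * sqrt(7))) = 11 * sqrt(7)/18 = 1.62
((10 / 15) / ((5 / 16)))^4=1048576 / 50625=20.71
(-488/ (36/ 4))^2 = 238144/ 81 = 2940.05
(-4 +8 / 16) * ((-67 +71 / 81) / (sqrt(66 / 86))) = 18746 * sqrt(1419) / 2673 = 264.18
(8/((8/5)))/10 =1/2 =0.50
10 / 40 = 1 / 4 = 0.25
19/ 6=3.17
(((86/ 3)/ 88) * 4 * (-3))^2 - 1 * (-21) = 4390/ 121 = 36.28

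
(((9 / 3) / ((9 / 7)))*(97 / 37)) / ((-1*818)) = -679 / 90798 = -0.01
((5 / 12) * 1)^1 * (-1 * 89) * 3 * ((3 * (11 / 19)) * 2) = -14685 / 38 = -386.45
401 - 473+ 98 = 26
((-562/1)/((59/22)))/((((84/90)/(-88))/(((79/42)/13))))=107443160/37583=2858.82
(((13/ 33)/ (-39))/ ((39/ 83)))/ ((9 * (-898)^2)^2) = -83/ 203371535271103056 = -0.00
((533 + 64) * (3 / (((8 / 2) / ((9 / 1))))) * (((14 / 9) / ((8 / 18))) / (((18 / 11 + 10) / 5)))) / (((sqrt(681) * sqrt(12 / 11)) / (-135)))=-279261675 * sqrt(2497) / 464896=-30016.83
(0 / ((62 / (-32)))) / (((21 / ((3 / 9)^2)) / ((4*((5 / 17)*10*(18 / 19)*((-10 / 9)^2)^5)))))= 0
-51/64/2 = -51/128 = -0.40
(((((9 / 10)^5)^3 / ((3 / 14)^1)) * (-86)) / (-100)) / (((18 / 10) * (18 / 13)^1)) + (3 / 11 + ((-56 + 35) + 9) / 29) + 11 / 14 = 21798378254099774947 / 22330000000000000000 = 0.98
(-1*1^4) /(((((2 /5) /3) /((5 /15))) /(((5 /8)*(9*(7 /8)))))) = -1575 /128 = -12.30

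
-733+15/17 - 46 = -13228/17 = -778.12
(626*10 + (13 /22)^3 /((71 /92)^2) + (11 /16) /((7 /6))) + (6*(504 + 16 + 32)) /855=223621856217773 /35694917720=6264.81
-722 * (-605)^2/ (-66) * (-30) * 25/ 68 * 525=-788305546875/ 34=-23185457261.03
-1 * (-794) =794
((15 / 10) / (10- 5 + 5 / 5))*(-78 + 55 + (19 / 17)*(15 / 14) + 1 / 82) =-106315 / 19516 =-5.45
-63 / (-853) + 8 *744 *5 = 25385343 / 853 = 29760.07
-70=-70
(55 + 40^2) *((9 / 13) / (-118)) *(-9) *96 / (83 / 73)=469728720 / 63661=7378.59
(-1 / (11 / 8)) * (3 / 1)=-24 / 11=-2.18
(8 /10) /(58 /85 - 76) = -34 /3201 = -0.01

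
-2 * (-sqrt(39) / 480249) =2 * sqrt(39) / 480249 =0.00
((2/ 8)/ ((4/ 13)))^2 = 169/ 256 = 0.66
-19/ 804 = -0.02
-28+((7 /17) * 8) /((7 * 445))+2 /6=-627871 /22695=-27.67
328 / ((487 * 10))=164 / 2435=0.07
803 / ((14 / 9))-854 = -4729 / 14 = -337.79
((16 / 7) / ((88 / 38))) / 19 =4 / 77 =0.05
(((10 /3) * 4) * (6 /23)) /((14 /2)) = 80 /161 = 0.50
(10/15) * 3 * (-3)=-6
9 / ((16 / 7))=3.94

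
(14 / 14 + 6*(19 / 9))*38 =519.33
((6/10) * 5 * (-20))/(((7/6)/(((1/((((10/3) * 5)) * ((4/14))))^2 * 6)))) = -1701/125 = -13.61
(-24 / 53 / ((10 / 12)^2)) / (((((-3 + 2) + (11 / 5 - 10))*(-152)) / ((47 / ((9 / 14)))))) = -1974 / 55385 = -0.04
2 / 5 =0.40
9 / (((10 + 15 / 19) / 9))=1539 / 205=7.51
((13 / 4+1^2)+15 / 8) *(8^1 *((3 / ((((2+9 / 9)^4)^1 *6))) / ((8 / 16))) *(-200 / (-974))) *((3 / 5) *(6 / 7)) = 280 / 4383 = 0.06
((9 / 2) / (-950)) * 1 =-9 / 1900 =-0.00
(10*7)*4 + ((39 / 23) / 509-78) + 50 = 2950203 / 11707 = 252.00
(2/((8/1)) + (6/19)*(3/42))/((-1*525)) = -29/55860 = -0.00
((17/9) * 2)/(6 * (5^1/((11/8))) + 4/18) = 0.17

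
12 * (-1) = -12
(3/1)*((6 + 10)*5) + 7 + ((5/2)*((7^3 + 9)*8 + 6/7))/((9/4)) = 212741/63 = 3376.84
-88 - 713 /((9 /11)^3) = -1013155 /729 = -1389.79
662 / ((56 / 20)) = 1655 / 7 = 236.43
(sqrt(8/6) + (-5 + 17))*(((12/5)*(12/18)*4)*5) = 64*sqrt(3)/3 + 384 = 420.95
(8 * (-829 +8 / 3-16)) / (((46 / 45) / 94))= -14252280 / 23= -619664.35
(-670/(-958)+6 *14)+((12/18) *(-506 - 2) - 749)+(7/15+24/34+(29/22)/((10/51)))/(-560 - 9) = -204475913337/203868148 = -1002.98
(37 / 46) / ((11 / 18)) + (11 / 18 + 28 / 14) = 17885 / 4554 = 3.93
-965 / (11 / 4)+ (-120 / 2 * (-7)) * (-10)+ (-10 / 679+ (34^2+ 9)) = -25289465 / 7469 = -3385.92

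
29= 29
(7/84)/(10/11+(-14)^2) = 0.00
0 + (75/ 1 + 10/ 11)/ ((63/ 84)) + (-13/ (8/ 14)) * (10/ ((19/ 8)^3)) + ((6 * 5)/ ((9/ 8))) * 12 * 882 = 63903242500/ 226347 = 282324.23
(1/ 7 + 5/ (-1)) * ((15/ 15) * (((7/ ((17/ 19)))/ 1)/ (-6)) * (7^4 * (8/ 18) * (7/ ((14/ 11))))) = 1003618/ 27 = 37171.04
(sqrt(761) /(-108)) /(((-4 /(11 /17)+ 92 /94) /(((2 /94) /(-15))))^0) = -sqrt(761) /108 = -0.26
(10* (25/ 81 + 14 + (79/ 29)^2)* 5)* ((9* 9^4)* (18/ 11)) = 971185464000/ 9251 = 104981673.76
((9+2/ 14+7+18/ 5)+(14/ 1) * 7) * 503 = 2072863/ 35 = 59224.66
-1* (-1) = 1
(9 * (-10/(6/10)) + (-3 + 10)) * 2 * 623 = -178178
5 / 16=0.31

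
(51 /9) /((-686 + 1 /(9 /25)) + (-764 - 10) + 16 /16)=-51 /13106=-0.00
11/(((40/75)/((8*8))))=1320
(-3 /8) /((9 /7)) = -7 /24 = -0.29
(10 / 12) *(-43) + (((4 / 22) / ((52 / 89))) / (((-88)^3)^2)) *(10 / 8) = -35.83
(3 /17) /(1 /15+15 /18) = 0.20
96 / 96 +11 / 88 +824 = 6601 / 8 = 825.12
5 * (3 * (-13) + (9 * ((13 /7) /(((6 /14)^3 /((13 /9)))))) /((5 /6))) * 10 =148070 /9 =16452.22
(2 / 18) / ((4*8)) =1 / 288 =0.00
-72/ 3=-24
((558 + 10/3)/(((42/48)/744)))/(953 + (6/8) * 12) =1670528/3367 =496.15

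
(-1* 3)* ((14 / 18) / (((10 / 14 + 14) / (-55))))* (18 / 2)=8085 / 103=78.50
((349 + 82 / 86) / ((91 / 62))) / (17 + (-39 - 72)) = -466488 / 183911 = -2.54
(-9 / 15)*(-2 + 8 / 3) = -2 / 5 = -0.40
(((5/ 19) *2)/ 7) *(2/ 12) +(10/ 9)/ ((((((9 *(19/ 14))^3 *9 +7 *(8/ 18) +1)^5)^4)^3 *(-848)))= 755401924189817654658648886232963432260633341343516236723945185265906216049750819950591004144158396127404221318599460523967999033905612719313428646413073090289921570870101894271902630314561273437083766455129138018600938974551278315239829217409703405647125070895482250258244612774945640775981974504390729969652722129339336883529294953686036662861303720209707639086384887487819165905146505844189187290812299886310056036031156179479465518926256169289556639691564409440112851427926853723089082390011205179145533943478161305/ 60281073550347448841760181121390481894398540639212595690570825784219316040770115432057162130703840010966856861224236949812646322905667895001211605983763232605135741355434131162897829899101989620279284563119305213884354930169192009556138371549294331770641379038625655757444545492985152335434434122484011067315385604763678595516390907654894317645981427033968154442077152338035706361591448919889316540726276999060072333163206981633044643704418962348172242470859413502756951165188023253647154443016690037062547678172217308747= 0.01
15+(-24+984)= 975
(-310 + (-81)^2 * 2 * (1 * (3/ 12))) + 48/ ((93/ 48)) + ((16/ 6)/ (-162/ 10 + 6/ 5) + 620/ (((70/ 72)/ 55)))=743495033/ 19530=38069.38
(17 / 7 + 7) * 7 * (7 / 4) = 231 / 2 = 115.50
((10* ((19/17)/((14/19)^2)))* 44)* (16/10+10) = 10506.70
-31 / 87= -0.36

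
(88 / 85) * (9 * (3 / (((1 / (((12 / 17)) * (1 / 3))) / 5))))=9504 / 289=32.89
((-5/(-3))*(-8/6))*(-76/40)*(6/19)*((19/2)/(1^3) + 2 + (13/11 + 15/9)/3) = 4930/297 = 16.60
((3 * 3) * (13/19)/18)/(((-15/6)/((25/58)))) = -65/1102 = -0.06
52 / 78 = 2 / 3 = 0.67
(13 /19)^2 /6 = 169 /2166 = 0.08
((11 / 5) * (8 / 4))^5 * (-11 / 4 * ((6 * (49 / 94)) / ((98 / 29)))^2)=-26817890418 / 6903125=-3884.89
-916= -916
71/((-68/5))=-355/68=-5.22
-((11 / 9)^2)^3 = -1771561 / 531441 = -3.33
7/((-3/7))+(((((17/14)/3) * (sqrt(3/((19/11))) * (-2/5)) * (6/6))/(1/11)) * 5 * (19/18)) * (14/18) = -49/3 - 187 * sqrt(627)/486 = -25.97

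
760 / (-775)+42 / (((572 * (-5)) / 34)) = -32803 / 22165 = -1.48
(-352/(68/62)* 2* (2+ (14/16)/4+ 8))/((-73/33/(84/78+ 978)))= 46835616168/16133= 2903094.04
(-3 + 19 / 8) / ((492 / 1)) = -5 / 3936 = -0.00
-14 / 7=-2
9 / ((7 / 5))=6.43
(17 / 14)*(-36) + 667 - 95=3698 / 7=528.29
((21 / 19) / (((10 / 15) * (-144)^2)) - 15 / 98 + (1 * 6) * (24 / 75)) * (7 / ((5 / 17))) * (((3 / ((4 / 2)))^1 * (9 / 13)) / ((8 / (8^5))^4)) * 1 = 2656766116987536408576 / 216125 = 12292729286234986.27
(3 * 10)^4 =810000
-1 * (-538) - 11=527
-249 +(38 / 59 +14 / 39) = -570641 / 2301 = -248.00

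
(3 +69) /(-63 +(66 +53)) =1.29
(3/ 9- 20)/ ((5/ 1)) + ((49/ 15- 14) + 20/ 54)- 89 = -2789/ 27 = -103.30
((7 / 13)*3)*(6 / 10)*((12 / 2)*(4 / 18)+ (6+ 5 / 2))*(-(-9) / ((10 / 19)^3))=76484709 / 130000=588.34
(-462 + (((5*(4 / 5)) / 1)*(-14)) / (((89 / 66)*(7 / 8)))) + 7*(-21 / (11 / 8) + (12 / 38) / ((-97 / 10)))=-1112525298 / 1804297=-616.60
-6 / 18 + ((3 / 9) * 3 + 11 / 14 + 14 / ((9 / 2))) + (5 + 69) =9899 / 126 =78.56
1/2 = 0.50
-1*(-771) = 771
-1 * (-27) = 27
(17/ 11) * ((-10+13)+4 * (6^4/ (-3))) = -29325/ 11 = -2665.91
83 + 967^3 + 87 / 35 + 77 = 31648092892 / 35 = 904231225.49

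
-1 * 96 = -96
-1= -1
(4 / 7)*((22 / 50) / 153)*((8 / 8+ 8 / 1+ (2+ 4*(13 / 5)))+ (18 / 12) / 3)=1606 / 44625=0.04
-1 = -1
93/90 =31/30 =1.03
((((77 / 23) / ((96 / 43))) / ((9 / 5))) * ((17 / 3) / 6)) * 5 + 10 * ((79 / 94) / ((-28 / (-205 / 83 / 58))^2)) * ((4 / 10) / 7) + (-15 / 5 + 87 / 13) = 3312194347729051457 / 434311765381795392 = 7.63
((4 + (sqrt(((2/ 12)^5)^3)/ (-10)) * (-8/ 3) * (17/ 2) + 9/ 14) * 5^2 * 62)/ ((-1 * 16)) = -449.78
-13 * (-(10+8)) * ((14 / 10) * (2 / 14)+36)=42354 / 5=8470.80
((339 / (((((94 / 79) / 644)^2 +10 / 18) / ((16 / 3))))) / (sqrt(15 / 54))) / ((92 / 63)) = 21631211236656*sqrt(10) / 16177395505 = 4228.36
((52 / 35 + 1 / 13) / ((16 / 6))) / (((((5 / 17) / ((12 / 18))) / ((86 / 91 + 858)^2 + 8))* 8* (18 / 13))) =1025662050549 / 11593400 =88469.48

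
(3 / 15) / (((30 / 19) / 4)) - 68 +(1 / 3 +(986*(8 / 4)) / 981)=-1597799 / 24525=-65.15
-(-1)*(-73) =-73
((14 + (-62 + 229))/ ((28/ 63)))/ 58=1629/ 232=7.02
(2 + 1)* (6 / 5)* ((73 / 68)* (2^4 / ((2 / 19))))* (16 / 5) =798912 / 425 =1879.79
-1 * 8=-8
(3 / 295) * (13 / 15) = 13 / 1475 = 0.01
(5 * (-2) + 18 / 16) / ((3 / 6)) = -71 / 4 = -17.75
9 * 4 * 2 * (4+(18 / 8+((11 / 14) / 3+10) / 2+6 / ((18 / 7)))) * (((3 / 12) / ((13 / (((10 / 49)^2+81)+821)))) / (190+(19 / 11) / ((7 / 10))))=3430630368 / 38548055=89.00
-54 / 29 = -1.86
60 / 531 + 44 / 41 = 8608 / 7257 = 1.19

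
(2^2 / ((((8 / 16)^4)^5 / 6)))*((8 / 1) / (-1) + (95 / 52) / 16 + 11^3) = 432864362496 / 13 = 33297258653.54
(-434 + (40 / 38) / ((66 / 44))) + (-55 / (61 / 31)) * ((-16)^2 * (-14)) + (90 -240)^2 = 425036962 / 3477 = 122242.44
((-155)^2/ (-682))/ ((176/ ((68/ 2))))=-13175/ 1936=-6.81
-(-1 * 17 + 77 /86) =1385 /86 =16.10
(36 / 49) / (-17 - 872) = -36 / 43561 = -0.00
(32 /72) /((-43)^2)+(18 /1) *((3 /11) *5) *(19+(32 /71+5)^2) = 1103264574164 /922760091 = 1195.61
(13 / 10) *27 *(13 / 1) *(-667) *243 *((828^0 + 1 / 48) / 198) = -1342192761 / 3520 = -381304.76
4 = 4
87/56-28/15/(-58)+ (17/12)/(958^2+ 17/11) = 18570304639/11710688360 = 1.59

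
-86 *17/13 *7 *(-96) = 982464/13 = 75574.15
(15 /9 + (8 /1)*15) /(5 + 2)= 365 /21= 17.38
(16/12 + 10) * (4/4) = 34/3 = 11.33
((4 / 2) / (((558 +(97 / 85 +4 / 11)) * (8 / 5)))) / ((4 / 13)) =60775 / 8370192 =0.01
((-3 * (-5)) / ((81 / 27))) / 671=5 / 671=0.01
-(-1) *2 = 2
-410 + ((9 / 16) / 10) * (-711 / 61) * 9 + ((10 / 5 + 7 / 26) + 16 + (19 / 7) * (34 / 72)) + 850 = 3626226131 / 7993440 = 453.65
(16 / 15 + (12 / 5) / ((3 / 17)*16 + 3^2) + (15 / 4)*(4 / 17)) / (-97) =-36767 / 1657245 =-0.02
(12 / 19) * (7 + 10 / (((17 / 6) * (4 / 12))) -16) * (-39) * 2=-25272 / 323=-78.24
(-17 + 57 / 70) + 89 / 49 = -7041 / 490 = -14.37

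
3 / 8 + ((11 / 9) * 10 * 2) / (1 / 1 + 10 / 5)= 1841 / 216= 8.52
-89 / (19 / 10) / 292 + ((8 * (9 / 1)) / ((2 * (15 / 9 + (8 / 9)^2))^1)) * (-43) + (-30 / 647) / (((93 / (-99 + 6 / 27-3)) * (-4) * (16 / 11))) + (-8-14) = -259985114432563 / 398591477352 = -652.26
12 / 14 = 6 / 7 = 0.86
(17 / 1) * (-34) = -578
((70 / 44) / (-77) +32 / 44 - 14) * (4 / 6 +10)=-51472 / 363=-141.80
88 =88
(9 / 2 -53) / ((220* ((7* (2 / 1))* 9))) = -97 / 55440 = -0.00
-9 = -9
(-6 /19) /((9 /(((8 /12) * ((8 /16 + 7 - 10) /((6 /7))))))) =35 /513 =0.07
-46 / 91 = -0.51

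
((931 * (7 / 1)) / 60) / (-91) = -931 / 780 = -1.19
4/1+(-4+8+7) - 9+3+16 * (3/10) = 69/5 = 13.80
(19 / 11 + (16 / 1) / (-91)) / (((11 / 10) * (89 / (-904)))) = -14039120 / 979979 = -14.33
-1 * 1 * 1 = -1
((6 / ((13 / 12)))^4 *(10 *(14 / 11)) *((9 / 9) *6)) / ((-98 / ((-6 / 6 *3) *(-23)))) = -111257763840 / 2199197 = -50590.18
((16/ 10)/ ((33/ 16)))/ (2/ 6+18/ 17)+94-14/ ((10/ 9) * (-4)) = 1526187/ 15620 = 97.71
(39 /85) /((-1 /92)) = -42.21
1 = 1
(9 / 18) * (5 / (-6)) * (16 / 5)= -4 / 3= -1.33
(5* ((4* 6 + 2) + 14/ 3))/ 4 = 115/ 3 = 38.33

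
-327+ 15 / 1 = -312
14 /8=7 /4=1.75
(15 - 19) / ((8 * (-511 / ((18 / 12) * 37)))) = 111 / 2044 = 0.05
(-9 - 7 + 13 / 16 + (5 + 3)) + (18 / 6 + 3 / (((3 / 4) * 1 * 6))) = -169 / 48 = -3.52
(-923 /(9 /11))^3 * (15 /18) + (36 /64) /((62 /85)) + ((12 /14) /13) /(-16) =-236198008432462919 /197424864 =-1196394434.05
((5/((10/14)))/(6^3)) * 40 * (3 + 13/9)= 1400/243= 5.76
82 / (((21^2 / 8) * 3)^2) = 5248 / 1750329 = 0.00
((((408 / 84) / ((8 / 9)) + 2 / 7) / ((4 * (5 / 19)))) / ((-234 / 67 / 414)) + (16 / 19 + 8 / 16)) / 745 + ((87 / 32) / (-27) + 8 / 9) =-20974229 / 264981600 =-0.08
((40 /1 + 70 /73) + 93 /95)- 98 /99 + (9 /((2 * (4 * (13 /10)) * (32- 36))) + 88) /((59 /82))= 686479616351 /4212762840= 162.95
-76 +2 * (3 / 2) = -73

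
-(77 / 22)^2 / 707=-7 / 404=-0.02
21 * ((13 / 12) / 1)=91 / 4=22.75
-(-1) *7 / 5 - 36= -173 / 5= -34.60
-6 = -6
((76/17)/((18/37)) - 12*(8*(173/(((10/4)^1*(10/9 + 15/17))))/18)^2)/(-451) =1013078786674/160475101875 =6.31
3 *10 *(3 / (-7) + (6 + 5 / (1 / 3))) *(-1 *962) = -4155840 / 7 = -593691.43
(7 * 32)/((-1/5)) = -1120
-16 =-16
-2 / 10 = -1 / 5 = -0.20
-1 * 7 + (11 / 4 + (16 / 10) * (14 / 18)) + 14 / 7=-181 / 180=-1.01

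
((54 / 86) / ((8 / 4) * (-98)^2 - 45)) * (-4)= -108 / 824009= -0.00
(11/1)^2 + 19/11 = 1350/11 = 122.73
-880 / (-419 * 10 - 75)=176 / 853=0.21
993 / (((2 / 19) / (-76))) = -716946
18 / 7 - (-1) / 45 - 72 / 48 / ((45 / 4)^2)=12199 / 4725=2.58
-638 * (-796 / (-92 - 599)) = -507848 / 691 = -734.95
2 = 2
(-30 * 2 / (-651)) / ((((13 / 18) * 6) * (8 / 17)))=255 / 5642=0.05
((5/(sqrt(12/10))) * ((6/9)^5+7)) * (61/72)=528565 * sqrt(30)/104976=27.58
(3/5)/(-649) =-3/3245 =-0.00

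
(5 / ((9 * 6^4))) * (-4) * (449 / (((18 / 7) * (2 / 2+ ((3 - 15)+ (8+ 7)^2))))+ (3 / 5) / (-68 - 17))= -1324219 / 954756720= -0.00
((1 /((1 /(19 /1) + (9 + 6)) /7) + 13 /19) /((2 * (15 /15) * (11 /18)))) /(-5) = -11241 /59774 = -0.19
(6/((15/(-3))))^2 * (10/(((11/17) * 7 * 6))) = 204/385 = 0.53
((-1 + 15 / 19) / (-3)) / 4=1 / 57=0.02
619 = 619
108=108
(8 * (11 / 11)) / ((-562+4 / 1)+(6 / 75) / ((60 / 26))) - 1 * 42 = -8790954 / 209237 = -42.01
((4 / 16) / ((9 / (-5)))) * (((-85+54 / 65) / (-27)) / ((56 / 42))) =-5471 / 16848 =-0.32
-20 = -20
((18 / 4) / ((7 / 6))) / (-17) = -27 / 119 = -0.23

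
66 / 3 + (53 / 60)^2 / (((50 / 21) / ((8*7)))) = 302641 / 7500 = 40.35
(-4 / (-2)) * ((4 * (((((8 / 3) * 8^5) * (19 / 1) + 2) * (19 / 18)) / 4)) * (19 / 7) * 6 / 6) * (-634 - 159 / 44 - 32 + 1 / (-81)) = -2145562865456257 / 336798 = -6370473890.75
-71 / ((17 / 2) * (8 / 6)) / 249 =-71 / 2822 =-0.03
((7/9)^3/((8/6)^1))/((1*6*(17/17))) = 343/5832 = 0.06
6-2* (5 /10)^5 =95 /16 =5.94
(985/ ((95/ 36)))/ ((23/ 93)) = 659556/ 437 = 1509.28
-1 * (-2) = 2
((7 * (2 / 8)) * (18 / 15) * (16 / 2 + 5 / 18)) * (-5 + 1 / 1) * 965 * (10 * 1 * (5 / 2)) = -1677491.67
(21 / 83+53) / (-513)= -4420 / 42579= -0.10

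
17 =17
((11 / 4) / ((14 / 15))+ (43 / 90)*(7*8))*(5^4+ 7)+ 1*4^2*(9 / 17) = 100567567 / 5355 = 18780.12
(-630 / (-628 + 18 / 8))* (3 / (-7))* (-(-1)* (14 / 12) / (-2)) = 630 / 2503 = 0.25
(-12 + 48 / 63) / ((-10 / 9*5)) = 354 / 175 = 2.02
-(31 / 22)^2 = -961 / 484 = -1.99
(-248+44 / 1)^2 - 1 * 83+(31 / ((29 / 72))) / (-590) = 355313699 / 8555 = 41532.87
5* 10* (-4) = -200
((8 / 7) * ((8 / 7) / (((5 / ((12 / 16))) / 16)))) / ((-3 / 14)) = -512 / 35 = -14.63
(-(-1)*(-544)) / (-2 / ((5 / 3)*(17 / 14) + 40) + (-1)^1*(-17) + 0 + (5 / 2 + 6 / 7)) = -26.79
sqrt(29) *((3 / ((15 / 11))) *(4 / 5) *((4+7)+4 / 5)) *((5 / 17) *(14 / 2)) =18172 *sqrt(29) / 425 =230.26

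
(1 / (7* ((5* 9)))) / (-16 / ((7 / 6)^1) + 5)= -0.00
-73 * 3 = -219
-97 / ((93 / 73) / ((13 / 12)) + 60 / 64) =-1472848 / 32091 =-45.90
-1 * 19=-19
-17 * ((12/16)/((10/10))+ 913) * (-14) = 434945/2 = 217472.50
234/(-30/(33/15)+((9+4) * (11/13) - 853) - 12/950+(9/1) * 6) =-611325/2094308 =-0.29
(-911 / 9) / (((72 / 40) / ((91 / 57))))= -414505 / 4617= -89.78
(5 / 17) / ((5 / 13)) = 13 / 17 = 0.76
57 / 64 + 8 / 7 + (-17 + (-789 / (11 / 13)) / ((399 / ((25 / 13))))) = -1822145 / 93632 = -19.46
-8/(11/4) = -32/11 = -2.91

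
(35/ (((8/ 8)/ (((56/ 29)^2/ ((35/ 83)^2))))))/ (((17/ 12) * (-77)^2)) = 5290752/ 60547795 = 0.09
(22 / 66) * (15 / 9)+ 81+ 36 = 1058 / 9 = 117.56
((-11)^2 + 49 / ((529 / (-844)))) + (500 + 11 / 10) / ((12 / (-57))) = -49459441 / 21160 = -2337.40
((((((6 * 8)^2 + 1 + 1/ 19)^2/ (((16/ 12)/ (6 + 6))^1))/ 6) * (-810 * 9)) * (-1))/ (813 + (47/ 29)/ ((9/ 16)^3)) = 88683577334649072/ 1254846469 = 70672850.84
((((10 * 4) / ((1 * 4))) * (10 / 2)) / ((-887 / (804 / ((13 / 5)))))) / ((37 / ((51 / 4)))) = -2562750 / 426647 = -6.01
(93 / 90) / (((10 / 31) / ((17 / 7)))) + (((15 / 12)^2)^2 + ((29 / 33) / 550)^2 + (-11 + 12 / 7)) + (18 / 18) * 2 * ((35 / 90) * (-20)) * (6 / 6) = -2157688082257 / 147581280000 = -14.62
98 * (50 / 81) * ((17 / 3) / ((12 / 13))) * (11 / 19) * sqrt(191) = 2977975 * sqrt(191) / 13851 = 2971.37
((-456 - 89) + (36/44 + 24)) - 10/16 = -520.81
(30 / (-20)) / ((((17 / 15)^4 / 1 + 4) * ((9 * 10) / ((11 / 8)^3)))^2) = -6726395671875 / 171563836906668032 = -0.00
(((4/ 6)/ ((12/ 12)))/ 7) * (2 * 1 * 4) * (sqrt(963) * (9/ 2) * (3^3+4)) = 2232 * sqrt(107)/ 7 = 3298.28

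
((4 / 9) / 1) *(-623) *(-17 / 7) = 672.44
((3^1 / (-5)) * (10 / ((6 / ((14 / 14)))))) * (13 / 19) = -13 / 19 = -0.68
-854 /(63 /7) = -854 /9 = -94.89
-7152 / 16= -447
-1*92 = -92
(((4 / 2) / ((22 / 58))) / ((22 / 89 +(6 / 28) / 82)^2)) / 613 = 605468819872 / 4392548856047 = 0.14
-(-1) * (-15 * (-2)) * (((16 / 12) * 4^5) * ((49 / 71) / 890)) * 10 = 2007040 / 6319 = 317.62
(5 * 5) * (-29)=-725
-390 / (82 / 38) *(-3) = 22230 / 41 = 542.20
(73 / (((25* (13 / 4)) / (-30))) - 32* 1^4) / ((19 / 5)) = -3832 / 247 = -15.51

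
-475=-475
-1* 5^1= -5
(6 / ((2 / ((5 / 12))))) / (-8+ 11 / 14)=-35 / 202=-0.17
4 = 4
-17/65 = -0.26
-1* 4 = -4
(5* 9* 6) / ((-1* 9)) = -30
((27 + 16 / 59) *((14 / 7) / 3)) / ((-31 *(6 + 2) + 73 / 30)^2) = 965400 / 3202088651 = 0.00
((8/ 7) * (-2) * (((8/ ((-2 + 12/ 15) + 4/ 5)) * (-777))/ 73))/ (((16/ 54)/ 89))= -10669320/ 73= -146155.07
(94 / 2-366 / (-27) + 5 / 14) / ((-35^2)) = -307 / 6174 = -0.05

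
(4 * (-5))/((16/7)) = -35/4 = -8.75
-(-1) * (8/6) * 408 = 544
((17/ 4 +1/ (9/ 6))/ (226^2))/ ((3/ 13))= 767/ 1838736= 0.00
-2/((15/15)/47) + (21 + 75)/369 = -11530/123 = -93.74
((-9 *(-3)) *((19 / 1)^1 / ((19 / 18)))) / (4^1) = 243 / 2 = 121.50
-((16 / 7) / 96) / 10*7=-1 / 60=-0.02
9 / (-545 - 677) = -9 / 1222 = -0.01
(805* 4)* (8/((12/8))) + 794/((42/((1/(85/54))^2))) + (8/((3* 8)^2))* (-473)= 62538837673/3641400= 17174.39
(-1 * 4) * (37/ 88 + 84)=-7429/ 22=-337.68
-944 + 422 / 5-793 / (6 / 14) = -40649 / 15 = -2709.93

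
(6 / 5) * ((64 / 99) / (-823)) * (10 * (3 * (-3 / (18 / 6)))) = 256 / 9053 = 0.03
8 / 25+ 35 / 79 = 1507 / 1975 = 0.76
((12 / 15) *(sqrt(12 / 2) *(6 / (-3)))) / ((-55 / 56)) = 448 *sqrt(6) / 275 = 3.99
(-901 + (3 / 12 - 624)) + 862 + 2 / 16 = -5301 / 8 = -662.62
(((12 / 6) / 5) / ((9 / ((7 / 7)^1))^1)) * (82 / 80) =41 / 900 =0.05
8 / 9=0.89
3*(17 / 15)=17 / 5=3.40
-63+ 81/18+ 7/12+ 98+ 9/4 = 127/3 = 42.33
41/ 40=1.02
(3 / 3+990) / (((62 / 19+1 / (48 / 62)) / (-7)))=-3163272 / 2077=-1523.00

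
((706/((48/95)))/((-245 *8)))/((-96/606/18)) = 2032221/25088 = 81.00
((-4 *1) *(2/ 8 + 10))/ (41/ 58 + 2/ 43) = -102254/ 1879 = -54.42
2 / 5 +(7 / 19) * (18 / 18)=73 / 95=0.77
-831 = -831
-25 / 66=-0.38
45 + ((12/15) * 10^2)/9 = 485/9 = 53.89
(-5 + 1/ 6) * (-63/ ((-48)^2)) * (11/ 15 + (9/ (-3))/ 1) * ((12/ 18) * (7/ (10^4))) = -24157/ 172800000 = -0.00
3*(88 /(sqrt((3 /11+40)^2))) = 2904 /443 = 6.56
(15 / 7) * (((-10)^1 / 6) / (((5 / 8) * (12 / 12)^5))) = -40 / 7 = -5.71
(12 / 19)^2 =144 / 361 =0.40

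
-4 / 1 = -4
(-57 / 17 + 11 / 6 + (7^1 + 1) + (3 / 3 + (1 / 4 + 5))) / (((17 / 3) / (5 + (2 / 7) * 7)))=18179 / 1156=15.73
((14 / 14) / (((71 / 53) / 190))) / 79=10070 / 5609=1.80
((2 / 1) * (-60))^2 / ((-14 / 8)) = -57600 / 7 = -8228.57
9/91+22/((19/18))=36207/1729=20.94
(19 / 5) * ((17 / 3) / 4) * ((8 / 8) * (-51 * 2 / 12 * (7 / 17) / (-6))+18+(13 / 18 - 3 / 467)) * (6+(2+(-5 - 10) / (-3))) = 1362394943 / 1008720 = 1350.62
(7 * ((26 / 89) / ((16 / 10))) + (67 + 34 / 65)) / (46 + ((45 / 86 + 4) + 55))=68458537 / 104997750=0.65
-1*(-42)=42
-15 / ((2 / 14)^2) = -735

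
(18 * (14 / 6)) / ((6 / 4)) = 28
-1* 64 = -64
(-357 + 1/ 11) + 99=-2837/ 11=-257.91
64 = 64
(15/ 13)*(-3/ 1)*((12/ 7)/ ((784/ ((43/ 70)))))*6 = -3483/ 124852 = -0.03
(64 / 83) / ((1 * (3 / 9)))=192 / 83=2.31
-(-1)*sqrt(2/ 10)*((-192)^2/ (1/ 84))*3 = 9289728*sqrt(5)/ 5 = 4154492.66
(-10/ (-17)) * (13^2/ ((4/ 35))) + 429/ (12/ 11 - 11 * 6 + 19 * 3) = 804193/ 986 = 815.61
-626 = -626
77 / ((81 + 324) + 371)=0.10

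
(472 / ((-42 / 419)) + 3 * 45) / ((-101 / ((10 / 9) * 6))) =1920980 / 6363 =301.90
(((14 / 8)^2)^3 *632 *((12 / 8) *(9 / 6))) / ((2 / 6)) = 250945317 / 2048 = 122531.89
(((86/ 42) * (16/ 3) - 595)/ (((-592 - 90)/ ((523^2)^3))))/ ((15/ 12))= 48583729245574546486/ 3465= 14021278281551095.67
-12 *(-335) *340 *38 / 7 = 51938400 / 7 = 7419771.43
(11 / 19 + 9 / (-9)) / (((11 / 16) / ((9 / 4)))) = -288 / 209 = -1.38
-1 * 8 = -8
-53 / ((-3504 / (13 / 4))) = 689 / 14016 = 0.05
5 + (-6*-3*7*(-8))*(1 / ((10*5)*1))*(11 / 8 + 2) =-1576 / 25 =-63.04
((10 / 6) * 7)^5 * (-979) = -51418915625 / 243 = -211600475.82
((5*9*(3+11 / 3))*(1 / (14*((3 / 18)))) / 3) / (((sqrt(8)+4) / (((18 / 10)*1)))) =270 / 7-135*sqrt(2) / 7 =11.30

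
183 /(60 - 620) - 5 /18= -3047 /5040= -0.60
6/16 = 3/8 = 0.38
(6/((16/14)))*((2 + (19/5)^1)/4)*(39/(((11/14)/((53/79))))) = 253.50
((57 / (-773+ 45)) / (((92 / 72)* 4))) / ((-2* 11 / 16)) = 513 / 46046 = 0.01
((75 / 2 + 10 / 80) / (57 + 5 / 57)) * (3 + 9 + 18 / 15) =566181 / 65080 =8.70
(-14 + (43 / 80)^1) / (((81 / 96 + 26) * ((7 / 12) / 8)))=-206784 / 30065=-6.88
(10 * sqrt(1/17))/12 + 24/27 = 5 * sqrt(17)/102 + 8/9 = 1.09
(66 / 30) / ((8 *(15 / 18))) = 33 / 100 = 0.33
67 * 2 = 134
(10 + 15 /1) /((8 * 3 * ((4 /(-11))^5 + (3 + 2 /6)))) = 4026275 /12859504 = 0.31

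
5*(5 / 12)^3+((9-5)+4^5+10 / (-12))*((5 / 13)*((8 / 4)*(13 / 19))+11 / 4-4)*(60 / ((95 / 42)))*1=-12300136295 / 623808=-19717.82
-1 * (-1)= 1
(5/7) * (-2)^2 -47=-309/7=-44.14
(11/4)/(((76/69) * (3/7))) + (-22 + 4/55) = -16.10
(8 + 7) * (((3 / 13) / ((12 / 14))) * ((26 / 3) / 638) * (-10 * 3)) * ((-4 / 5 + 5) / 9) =-245 / 319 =-0.77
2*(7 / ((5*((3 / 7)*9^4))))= 98 / 98415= 0.00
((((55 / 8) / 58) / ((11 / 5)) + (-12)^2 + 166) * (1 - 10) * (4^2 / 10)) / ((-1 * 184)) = 11259 / 464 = 24.27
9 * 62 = 558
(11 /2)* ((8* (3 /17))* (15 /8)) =14.56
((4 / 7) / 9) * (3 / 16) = 1 / 84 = 0.01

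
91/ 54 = 1.69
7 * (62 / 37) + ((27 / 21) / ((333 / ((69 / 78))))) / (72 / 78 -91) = 7114973 / 606578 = 11.73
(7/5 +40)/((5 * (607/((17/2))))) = 3519/30350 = 0.12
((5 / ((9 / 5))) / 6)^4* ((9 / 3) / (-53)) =-390625 / 150220656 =-0.00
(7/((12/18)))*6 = 63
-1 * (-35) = 35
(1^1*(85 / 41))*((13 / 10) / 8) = 221 / 656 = 0.34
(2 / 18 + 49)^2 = 195364 / 81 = 2411.90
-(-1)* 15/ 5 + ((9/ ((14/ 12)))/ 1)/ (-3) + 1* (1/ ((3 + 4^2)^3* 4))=82315/ 192052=0.43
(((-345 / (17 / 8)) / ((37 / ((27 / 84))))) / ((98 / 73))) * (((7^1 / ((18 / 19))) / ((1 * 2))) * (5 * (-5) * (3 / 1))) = 35888625 / 123284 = 291.11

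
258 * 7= 1806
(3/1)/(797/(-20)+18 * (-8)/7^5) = -1008420/13398059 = -0.08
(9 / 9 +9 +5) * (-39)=-585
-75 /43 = -1.74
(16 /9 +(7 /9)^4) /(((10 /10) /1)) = 14065 /6561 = 2.14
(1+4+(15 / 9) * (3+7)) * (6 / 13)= 10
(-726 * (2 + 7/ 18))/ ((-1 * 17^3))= 5203/ 14739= 0.35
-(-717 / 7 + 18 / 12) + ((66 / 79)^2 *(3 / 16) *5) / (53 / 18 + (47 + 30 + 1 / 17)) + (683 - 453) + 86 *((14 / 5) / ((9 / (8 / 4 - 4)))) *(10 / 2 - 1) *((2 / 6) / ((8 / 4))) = 295.26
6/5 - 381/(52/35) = -66363/260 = -255.24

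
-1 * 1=-1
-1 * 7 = -7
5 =5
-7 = -7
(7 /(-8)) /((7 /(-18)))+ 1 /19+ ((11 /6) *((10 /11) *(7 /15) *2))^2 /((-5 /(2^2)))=11291 /30780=0.37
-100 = -100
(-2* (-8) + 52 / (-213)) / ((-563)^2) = 3356 / 67514397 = 0.00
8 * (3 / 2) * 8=96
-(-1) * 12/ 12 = 1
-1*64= -64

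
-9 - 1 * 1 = -10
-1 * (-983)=983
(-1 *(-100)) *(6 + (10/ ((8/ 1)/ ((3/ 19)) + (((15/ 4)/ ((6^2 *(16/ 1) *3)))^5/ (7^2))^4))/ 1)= 3216351192873936273555338214783607111695545504530322370079559652105035192861400/ 5189866043703166810832392873111552876621262385229394907134745938493287093809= 619.74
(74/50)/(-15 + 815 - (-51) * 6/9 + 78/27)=333/188300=0.00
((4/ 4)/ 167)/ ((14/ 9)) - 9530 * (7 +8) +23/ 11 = -3676334227/ 25718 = -142947.91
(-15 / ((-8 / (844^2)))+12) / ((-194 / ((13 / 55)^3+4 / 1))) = -27629.92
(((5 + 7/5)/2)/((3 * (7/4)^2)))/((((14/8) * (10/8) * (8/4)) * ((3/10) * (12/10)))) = 2048/9261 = 0.22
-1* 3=-3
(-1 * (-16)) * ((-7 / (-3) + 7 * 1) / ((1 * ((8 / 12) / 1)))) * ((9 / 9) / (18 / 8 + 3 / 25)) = 22400 / 237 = 94.51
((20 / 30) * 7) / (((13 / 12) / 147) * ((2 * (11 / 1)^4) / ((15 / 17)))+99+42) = 61740 / 5101091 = 0.01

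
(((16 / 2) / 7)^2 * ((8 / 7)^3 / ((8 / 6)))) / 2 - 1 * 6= -88554 / 16807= -5.27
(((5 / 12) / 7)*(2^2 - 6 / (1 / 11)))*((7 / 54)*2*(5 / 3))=-775 / 486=-1.59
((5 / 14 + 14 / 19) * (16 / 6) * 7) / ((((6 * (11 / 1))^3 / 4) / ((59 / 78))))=5723 / 26629317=0.00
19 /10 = 1.90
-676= -676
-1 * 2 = -2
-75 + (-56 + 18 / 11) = -1423 / 11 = -129.36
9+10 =19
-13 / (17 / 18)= -234 / 17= -13.76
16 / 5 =3.20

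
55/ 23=2.39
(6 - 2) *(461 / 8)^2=212521 / 16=13282.56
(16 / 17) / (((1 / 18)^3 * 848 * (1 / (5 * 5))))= 145800 / 901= 161.82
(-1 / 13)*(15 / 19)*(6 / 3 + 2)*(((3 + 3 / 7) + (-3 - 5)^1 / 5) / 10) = -384 / 8645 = -0.04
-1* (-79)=79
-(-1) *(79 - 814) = -735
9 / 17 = 0.53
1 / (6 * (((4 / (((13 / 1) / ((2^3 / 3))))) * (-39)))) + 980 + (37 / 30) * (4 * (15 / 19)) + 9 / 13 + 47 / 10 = 234578509 / 237120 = 989.28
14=14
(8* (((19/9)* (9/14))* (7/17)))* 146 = 11096/17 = 652.71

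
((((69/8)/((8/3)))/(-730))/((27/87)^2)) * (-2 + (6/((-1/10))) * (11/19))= 6750707/3994560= 1.69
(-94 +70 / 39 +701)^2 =563730049 / 1521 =370631.20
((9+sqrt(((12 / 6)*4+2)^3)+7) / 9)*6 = 31.75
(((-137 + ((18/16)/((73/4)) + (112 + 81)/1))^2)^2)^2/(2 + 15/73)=20144174272914118099951687890625/455329577363101952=44240864802969.24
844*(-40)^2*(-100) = -135040000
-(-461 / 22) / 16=461 / 352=1.31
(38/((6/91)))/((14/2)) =247/3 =82.33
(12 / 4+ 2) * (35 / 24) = 175 / 24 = 7.29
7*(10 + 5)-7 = 98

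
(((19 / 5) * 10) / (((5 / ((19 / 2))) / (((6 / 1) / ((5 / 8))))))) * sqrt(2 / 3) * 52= 300352 * sqrt(6) / 25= 29428.37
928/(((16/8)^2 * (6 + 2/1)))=29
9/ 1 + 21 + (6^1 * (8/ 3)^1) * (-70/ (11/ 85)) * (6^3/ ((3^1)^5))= -7662.93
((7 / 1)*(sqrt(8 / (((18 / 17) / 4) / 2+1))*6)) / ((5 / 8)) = 192*sqrt(2618) / 55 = 178.62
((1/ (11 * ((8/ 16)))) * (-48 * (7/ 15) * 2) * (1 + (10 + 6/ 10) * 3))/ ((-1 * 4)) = 18368/ 275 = 66.79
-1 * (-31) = 31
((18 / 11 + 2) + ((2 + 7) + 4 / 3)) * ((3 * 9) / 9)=461 / 11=41.91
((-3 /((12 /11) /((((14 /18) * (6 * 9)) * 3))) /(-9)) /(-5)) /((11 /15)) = -21 /2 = -10.50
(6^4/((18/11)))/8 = 99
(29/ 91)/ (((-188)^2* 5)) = 0.00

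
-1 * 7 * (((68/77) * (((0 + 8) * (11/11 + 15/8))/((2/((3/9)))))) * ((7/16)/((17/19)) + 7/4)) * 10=-23345/44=-530.57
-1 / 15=-0.07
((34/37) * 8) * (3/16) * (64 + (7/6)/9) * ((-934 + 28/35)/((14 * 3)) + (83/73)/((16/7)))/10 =-156828752869/816782400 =-192.01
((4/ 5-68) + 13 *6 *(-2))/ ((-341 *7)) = 36/ 385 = 0.09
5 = 5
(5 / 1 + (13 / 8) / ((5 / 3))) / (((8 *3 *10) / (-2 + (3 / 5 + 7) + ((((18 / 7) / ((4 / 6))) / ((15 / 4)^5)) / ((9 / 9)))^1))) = 65935559 / 472500000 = 0.14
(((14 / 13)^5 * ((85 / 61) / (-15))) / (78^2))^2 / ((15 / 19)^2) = 1886103056186944 / 2403126589552956592875225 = 0.00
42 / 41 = 1.02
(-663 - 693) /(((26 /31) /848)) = -17823264 /13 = -1371020.31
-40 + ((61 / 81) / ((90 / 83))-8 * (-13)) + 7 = 522653 / 7290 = 71.69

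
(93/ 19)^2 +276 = 108285/ 361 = 299.96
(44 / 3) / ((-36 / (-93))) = 341 / 9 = 37.89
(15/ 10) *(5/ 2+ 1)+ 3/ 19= 411/ 76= 5.41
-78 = -78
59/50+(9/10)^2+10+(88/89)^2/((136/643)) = 223696143/13465700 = 16.61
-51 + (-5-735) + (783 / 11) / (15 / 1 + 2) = -147134 / 187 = -786.81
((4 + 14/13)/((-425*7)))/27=-22/348075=-0.00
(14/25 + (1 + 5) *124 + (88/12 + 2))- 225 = 39667/75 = 528.89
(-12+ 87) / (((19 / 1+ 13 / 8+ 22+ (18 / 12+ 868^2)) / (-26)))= -3120 / 1205549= -0.00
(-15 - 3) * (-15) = 270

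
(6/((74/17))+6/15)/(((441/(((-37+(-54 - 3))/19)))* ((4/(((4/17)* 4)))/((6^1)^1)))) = -35344/1254855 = -0.03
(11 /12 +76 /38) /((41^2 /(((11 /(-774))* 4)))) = -385 /3903282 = -0.00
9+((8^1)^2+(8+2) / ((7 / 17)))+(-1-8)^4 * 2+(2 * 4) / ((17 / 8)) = 1573543 / 119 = 13223.05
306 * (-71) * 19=-412794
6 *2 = 12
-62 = -62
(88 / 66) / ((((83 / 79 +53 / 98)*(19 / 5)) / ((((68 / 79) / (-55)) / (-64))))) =833 / 15450534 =0.00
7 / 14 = 1 / 2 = 0.50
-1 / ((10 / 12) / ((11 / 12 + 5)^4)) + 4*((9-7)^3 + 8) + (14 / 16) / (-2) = -24313321 / 17280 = -1407.02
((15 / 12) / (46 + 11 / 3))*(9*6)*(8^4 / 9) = 92160 / 149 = 618.52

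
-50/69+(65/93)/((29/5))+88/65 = 3022853/4032015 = 0.75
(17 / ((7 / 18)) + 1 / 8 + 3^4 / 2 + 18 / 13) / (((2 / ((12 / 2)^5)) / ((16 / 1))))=485276832 / 91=5332712.44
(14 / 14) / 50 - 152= -7599 / 50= -151.98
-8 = -8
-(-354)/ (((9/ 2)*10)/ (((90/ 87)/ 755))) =236/ 21895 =0.01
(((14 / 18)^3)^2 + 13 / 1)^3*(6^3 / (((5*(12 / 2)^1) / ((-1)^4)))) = 1387571154282151259872 / 83385908498332845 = 16640.36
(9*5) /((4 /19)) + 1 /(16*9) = 30781 /144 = 213.76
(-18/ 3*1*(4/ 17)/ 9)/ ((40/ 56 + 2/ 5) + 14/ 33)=-3080/ 30209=-0.10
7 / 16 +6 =103 / 16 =6.44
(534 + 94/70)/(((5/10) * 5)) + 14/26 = 488387/2275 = 214.68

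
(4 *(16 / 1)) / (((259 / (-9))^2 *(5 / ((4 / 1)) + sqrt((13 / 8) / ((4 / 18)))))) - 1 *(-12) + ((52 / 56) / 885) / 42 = 15552 *sqrt(13) / 1542863 + 28049657093 / 2340743580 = 12.02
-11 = -11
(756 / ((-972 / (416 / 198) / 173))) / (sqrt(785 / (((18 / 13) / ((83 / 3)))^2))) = -0.50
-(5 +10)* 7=-105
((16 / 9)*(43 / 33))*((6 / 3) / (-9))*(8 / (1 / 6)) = -22016 / 891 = -24.71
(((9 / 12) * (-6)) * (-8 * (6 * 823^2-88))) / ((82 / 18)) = 1316699064 / 41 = 32114611.32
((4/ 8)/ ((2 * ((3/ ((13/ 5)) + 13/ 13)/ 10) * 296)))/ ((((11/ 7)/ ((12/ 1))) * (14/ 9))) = 1755/ 91168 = 0.02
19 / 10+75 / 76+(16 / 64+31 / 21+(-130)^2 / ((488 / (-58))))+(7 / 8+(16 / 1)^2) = -1700924711 / 973560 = -1747.12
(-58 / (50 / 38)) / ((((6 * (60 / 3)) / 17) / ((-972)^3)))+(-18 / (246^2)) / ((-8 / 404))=4819985965917457 / 840500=5734665039.76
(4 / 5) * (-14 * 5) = -56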